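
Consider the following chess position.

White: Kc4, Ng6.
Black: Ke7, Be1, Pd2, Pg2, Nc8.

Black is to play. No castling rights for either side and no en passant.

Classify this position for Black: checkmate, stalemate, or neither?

neither

Black to move; black king on e7.
In check: yes, from the white knight on g6.
King squares — d6: available; e6: available; f6: available; d7: available; f7: available; d8: available; e8: available; f8: attacked by Ng6.
Legal moves for Black: Ke8, Kd8, Kf7, Kd7, Kf6, Ke6, Kd6.
Black is in check but has 7 legal moves → neither.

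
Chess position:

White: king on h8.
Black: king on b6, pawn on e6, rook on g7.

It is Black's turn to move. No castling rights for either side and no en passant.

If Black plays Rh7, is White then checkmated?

After Rh7: white king on h8; in check: yes, from the black rook on h7.
White has 2 legal replies: Kg8, Kxh7.
In check but a legal move exists → not checkmate.

no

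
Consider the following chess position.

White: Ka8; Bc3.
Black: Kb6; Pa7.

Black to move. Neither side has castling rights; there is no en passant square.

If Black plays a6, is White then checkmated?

no

After a6: white king on a8; in check: no.
White is not in check, so this cannot be checkmate.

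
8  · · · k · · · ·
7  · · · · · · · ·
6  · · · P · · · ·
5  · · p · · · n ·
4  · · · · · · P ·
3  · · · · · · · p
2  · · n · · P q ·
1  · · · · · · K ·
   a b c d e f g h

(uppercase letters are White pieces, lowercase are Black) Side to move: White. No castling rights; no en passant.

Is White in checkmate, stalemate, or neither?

checkmate

White to move; white king on g1.
In check: yes, from the black queen on g2.
King squares — f1: attacked by Qg2; h1: attacked by Qg2; f2: own pawn; g2: attacked by Ph3; h2: attacked by Qg2.
Legal moves for White: none.
In check with no legal moves → checkmate.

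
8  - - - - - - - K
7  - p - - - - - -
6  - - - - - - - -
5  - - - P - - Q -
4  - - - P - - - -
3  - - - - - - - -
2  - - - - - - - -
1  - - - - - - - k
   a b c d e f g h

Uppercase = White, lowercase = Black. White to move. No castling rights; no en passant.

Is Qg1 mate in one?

After Qg1: black king on h1; in check: yes, from the white queen on g1.
Black has 1 legal reply: Kxg1.
In check but a legal move exists → not checkmate.

no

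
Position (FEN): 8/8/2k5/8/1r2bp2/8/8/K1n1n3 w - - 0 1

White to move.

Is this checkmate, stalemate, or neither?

White to move; white king on a1.
In check: no.
King squares — b1: attacked by Rb4; a2: attacked by Nc1; b2: attacked by Rb4.
Legal moves for White: none.
Not in check and no legal moves → stalemate.

stalemate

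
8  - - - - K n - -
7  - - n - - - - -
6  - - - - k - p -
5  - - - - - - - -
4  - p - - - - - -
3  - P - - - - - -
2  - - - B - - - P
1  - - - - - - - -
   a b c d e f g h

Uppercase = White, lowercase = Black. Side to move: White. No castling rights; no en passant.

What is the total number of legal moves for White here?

2

White to move; king on e8.
In check: yes, from the black knight on c7.
Legal moves: Kxf8, Kd8.
Count: 2.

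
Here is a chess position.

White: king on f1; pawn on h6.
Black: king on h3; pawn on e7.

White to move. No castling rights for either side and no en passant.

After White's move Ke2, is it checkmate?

no

After Ke2: black king on h3; in check: no.
Black is not in check, so this cannot be checkmate.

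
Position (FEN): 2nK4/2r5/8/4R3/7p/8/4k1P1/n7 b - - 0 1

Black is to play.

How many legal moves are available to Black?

Black to move; king on e2.
In check: yes, from the white rook on e5.
Legal moves: Kd3, Kf2, Kd2, Kf1, Kd1.
Count: 5.

5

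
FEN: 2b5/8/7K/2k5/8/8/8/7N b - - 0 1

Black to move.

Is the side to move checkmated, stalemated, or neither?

neither

Black to move; black king on c5.
In check: no.
Legal moves for Black: Bd7, Bb7, Be6, Ba6, Bf5, Bg4, Bh3, Kd6, Kc6, Kb6, Kd5, Kb5, Kd4, Kc4, Kb4.
Black has 15 legal moves and is not in check → neither.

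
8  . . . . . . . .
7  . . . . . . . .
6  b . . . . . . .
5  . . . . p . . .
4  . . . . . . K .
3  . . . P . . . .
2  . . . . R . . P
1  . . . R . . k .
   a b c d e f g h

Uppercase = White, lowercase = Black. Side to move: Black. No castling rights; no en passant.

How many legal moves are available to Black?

0

Black to move; king on g1.
In check: yes, from the white rook on d1.
Legal moves: none.
Count: 0.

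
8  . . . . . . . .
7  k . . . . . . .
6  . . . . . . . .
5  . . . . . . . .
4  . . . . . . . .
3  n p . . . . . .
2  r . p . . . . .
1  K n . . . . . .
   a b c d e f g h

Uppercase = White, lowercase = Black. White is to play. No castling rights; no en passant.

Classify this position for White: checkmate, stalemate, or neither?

checkmate

White to move; white king on a1.
In check: yes, from the black rook on a2.
King squares — b1: attacked by Pc2; a2: attacked by Pb3; b2: attacked by Ra2.
Legal moves for White: none.
In check with no legal moves → checkmate.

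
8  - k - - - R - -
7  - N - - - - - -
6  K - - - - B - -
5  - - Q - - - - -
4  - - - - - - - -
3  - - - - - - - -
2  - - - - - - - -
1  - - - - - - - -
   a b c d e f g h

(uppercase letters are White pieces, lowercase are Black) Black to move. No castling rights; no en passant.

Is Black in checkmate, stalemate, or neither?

checkmate

Black to move; black king on b8.
In check: yes, from the white rook on f8.
King squares — a7: attacked by Qc5; b7: attacked by Ka6; c7: attacked by Qc5; a8: attacked by Rf8; c8: attacked by Qc5.
Legal moves for Black: none.
In check with no legal moves → checkmate.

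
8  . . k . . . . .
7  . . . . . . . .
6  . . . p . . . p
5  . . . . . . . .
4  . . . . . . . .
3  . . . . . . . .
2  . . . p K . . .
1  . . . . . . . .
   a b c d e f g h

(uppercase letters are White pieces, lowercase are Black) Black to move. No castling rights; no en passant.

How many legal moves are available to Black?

Black to move; king on c8.
In check: no.
Legal moves: Kd8, Kb8, Kd7, Kc7, Kb7, h5, d5, d1=Q+, d1=R, d1=B+, d1=N.
Count: 11.

11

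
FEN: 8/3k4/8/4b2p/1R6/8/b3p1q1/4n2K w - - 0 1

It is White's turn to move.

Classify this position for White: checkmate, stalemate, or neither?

White to move; white king on h1.
In check: yes, from the black queen on g2.
King squares — g1: attacked by Qg2; g2: attacked by Ne1; h2: attacked by Qg2.
Legal moves for White: none.
In check with no legal moves → checkmate.

checkmate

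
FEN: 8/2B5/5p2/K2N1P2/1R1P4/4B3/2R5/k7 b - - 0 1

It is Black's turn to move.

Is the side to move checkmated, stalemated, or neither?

stalemate

Black to move; black king on a1.
In check: no.
King squares — b1: attacked by Rb4; a2: attacked by Rc2; b2: attacked by Rc2.
Legal moves for Black: none.
Not in check and no legal moves → stalemate.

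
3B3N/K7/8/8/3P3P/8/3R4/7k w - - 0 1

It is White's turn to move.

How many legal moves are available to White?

White to move; king on a7.
In check: no.
Legal moves: Nf7, Ng6, Be7, Bc7, Bf6, Bb6, Bg5, Ba5, Kb8, Ka8, Kb7, Kb6, Ka6, Rd3, Rh2+, Rg2, Rf2, Re2, Rc2, Rb2, Ra2, Rd1+, h5, d5.
Count: 24.

24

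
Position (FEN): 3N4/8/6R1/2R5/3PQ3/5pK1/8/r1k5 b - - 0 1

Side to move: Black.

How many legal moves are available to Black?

3

Black to move; king on c1.
In check: yes, from the white rook on c5.
Legal moves: Kd2, Kb2, Kd1.
Count: 3.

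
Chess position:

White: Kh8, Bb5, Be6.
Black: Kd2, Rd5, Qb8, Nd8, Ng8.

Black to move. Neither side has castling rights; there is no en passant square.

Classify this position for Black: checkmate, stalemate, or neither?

Black to move; black king on d2.
In check: no.
Legal moves for Black include: Ne7, Nh6, Nf6, Nf7+, Nb7, Nxe6, Nc6, Qc8, Qa8, Qc7, Qb7, Qa7, Qd6, Qb6, Qe5+, Qxb5, Qf4, Qg3, ... (list truncated; more exist).
Black has legal moves and is not in check → neither.

neither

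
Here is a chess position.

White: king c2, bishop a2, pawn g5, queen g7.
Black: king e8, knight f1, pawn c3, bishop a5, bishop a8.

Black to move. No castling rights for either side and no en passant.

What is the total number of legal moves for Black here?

16

Black to move; king on e8.
In check: no.
Legal moves: Kd8, Bb7, Bc6, Bd5, Be4+, Bf3, Bg2, Bh1, Bd8, Bc7, Bb6, Bb4, Ng3, Ne3+, Nh2, Nd2.
Count: 16.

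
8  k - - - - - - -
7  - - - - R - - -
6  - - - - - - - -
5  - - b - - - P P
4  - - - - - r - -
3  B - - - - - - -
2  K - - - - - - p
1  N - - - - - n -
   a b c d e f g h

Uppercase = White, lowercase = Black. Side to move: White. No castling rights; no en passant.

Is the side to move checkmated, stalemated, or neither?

neither

White to move; white king on a2.
In check: no.
Legal moves for White include: Re8+, Rh7, Rg7, Rf7, Rd7, Rc7, Rb7, Ra7+, Re6, Re5, Re4, Re3, Re2, Re1, Bxc5, Bb4, Bb2, Bc1, ... (list truncated; more exist).
White has legal moves and is not in check → neither.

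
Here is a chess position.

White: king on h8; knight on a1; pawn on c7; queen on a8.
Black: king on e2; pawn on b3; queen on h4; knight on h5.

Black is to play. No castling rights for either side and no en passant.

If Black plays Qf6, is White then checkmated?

no

After Qf6: white king on h8; in check: yes, from the black queen on f6.
White has 2 legal replies: Kg8, Kh7.
In check but a legal move exists → not checkmate.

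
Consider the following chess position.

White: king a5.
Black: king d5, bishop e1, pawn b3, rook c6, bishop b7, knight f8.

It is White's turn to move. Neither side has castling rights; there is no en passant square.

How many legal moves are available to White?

White to move; king on a5.
In check: yes, from the black bishop on e1.
Legal moves: Kb5, Ka4.
Count: 2.

2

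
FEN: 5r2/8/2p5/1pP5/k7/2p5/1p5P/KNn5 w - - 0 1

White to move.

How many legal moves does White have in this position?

0

White to move; king on a1.
In check: yes, from the black pawn on b2.
Legal moves: none.
Count: 0.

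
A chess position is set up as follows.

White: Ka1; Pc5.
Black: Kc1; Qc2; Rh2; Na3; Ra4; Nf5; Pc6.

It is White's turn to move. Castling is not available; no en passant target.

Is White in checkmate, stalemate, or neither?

White to move; white king on a1.
In check: no.
King squares — b1: attacked by Kc1; a2: attacked by Qc2; b2: attacked by Kc1.
Legal moves for White: none.
Not in check and no legal moves → stalemate.

stalemate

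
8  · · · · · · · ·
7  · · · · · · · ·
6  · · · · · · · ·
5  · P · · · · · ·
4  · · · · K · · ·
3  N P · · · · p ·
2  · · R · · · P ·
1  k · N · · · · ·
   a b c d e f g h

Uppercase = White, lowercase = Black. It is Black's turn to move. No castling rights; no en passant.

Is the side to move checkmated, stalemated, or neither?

Black to move; black king on a1.
In check: no.
King squares — b1: attacked by Na3; a2: attacked by Nc1; b2: attacked by Rc2.
Legal moves for Black: none.
Not in check and no legal moves → stalemate.

stalemate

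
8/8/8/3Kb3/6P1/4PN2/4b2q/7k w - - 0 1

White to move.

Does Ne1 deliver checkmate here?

no

After Ne1: black king on h1; in check: no.
Black is not in check, so this cannot be checkmate.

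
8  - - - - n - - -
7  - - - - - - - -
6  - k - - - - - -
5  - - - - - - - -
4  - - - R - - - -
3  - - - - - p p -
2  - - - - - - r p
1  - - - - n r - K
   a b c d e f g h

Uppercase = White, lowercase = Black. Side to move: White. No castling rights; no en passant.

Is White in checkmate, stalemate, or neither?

checkmate

White to move; white king on h1.
In check: yes, from the black rook on f1.
King squares — g1: attacked by Rf1; g2: attacked by Ne1; h2: attacked by Rg2.
Legal moves for White: none.
In check with no legal moves → checkmate.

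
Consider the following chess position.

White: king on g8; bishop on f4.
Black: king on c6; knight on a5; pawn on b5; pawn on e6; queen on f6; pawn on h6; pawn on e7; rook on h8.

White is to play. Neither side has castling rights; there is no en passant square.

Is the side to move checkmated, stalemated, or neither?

White to move; white king on g8.
In check: yes, from the black rook on h8.
King squares — f7: attacked by Qf6; g7: attacked by Qf6; h7: attacked by Rh8; f8: attacked by Qf6; h8: attacked by Qf6.
Legal moves for White: none.
In check with no legal moves → checkmate.

checkmate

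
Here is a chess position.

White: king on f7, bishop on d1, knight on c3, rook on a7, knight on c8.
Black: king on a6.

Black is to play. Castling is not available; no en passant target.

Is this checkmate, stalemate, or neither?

checkmate

Black to move; black king on a6.
In check: yes, from the white rook on a7.
King squares — a5: attacked by Ra7; b5: attacked by Nc3; b6: attacked by Nc8; a7: attacked by Nc8; b7: attacked by Ra7.
Legal moves for Black: none.
In check with no legal moves → checkmate.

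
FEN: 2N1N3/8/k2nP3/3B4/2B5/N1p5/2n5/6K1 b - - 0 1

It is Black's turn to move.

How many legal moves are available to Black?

3

Black to move; king on a6.
In check: yes, from the white bishop on c4.
Legal moves: Ka5, Nb5, Nxc4.
Count: 3.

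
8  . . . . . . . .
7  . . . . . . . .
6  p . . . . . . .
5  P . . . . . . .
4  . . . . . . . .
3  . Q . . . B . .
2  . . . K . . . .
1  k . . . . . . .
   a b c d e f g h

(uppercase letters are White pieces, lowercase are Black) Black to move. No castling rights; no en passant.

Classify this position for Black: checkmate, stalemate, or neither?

Black to move; black king on a1.
In check: no.
King squares — b1: attacked by Qb3; a2: attacked by Qb3; b2: attacked by Qb3.
Legal moves for Black: none.
Not in check and no legal moves → stalemate.

stalemate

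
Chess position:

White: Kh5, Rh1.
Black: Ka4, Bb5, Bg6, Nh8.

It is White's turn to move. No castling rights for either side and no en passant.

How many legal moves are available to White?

4

White to move; king on h5.
In check: yes, from the black bishop on g6.
Legal moves: Kh6, Kg5, Kh4, Kg4.
Count: 4.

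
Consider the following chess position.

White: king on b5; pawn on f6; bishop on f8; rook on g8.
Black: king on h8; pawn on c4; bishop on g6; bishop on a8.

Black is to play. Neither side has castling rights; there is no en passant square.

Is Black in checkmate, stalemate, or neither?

Black to move; black king on h8.
In check: yes, from the white rook on g8.
Legal moves for Black: Kxg8, Kh7.
Black is in check but has 2 legal moves → neither.

neither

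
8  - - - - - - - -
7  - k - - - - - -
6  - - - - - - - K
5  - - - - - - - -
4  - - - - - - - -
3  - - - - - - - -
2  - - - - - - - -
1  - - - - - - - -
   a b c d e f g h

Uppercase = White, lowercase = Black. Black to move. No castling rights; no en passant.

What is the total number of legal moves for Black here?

Black to move; king on b7.
In check: no.
Legal moves: Kc8, Kb8, Ka8, Kc7, Ka7, Kc6, Kb6, Ka6.
Count: 8.

8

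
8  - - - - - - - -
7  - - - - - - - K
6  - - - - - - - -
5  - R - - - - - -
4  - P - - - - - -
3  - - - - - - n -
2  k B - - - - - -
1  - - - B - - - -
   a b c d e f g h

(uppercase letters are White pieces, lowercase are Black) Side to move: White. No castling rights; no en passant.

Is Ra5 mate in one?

After Ra5: black king on a2; in check: yes, from the white rook on a5.
Black has 2 legal replies: Kxb2, Kb1.
In check but a legal move exists → not checkmate.

no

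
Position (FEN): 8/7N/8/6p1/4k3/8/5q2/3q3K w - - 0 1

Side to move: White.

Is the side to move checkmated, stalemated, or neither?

checkmate

White to move; white king on h1.
In check: yes, from the black queen on d1.
King squares — g1: attacked by Qd1; g2: attacked by Qf2; h2: attacked by Qf2.
Legal moves for White: none.
In check with no legal moves → checkmate.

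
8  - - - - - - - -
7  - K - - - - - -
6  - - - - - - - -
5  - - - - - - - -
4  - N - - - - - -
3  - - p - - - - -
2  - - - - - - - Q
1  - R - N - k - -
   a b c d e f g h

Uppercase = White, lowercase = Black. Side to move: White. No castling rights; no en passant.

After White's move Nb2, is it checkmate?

After Nb2: black king on f1; in check: yes, from the white rook on b1.
King squares — e1: attacked by Rb1; g1: attacked by Rb1; e2: attacked by Qh2; f2: attacked by Qh2; g2: attacked by Qh2.
Black has no legal moves → checkmate.

yes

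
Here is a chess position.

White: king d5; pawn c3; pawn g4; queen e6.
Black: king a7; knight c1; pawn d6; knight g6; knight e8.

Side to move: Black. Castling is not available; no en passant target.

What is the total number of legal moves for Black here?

18

Black to move; king on a7.
In check: no.
Legal moves: Ng7, Nc7+, Nf6+, Kb8, Ka8, Kb7, Kb6, Ka6, Nh8, Nf8, Ne7+, Ne5, Nh4, Nf4+, Nd3, Nb3, Ne2, Na2.
Count: 18.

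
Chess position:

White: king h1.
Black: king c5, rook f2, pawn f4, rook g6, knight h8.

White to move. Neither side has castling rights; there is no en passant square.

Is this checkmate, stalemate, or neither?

stalemate

White to move; white king on h1.
In check: no.
King squares — g1: attacked by Rg6; g2: attacked by Rf2; h2: attacked by Rf2.
Legal moves for White: none.
Not in check and no legal moves → stalemate.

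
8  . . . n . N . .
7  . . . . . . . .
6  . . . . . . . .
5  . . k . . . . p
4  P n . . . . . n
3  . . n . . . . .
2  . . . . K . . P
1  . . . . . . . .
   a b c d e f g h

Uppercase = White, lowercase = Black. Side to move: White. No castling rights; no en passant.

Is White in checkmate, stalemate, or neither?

neither

White to move; white king on e2.
In check: yes, from the black knight on c3.
King squares — d1: attacked by Nc3; e1: available; f1: available; d2: available; f2: available; d3: attacked by Nb4; e3: available; f3: attacked by Nh4.
Legal moves for White: Ke3, Kf2, Kd2, Kf1, Ke1.
White is in check but has 5 legal moves → neither.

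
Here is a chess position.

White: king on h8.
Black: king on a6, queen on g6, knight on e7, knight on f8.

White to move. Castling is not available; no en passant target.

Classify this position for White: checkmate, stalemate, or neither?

White to move; white king on h8.
In check: no.
King squares — g7: attacked by Qg6; h7: attacked by Qg6; g8: attacked by Qg6.
Legal moves for White: none.
Not in check and no legal moves → stalemate.

stalemate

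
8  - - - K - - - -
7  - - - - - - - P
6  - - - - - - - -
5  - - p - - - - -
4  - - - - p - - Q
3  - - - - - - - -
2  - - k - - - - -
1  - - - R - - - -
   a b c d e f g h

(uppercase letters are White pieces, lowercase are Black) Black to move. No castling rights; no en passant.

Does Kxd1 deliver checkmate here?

no

After Kxd1: white king on d8; in check: no.
White is not in check, so this cannot be checkmate.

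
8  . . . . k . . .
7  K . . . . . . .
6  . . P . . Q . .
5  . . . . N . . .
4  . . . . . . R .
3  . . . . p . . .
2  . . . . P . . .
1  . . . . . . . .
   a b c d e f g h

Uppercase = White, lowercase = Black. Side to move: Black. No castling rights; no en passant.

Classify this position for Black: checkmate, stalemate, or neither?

Black to move; black king on e8.
In check: no.
King squares — d7: attacked by Ne5; e7: attacked by Qf6; f7: attacked by Ne5; d8: attacked by Qf6; f8: attacked by Qf6.
Legal moves for Black: none.
Not in check and no legal moves → stalemate.

stalemate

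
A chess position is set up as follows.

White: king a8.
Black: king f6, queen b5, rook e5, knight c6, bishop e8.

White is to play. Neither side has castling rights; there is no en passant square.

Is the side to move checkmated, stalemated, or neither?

stalemate

White to move; white king on a8.
In check: no.
King squares — a7: attacked by Nc6; b7: attacked by Qb5; b8: attacked by Qb5.
Legal moves for White: none.
Not in check and no legal moves → stalemate.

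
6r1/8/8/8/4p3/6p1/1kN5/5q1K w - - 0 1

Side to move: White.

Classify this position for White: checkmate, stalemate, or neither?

checkmate

White to move; white king on h1.
In check: yes, from the black queen on f1.
King squares — g1: attacked by Qf1; g2: attacked by Qf1; h2: attacked by Pg3.
Legal moves for White: none.
In check with no legal moves → checkmate.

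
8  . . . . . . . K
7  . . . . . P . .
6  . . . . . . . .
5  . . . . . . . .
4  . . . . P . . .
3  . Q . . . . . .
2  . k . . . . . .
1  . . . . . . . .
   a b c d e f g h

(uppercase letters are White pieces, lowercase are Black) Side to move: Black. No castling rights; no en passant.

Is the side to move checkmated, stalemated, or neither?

Black to move; black king on b2.
In check: yes, from the white queen on b3.
King squares — a1: available; b1: attacked by Qb3; c1: available; a2: attacked by Qb3; c2: attacked by Qb3; a3: attacked by Qb3; b3: available; c3: attacked by Qb3.
Legal moves for Black: Kxb3, Kc1, Ka1.
Black is in check but has 3 legal moves → neither.

neither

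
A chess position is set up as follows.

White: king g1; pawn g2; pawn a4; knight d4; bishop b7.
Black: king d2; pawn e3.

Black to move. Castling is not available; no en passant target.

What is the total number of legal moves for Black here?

6

Black to move; king on d2.
In check: no.
Legal moves: Kd3, Kc3, Ke1, Kd1, Kc1, e2.
Count: 6.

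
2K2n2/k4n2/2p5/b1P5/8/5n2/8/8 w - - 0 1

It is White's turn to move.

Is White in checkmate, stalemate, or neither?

White to move; white king on c8.
In check: no.
King squares — b7: attacked by Ka7; c7: attacked by Ba5; d7: attacked by Nf8; b8: attacked by Ka7; d8: attacked by Ba5.
Legal moves for White: none.
Not in check and no legal moves → stalemate.

stalemate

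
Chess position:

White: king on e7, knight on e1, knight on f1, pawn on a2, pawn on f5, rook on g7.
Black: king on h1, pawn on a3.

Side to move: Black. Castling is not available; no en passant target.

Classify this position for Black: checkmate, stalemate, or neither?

stalemate

Black to move; black king on h1.
In check: no.
King squares — g1: attacked by Rg7; g2: attacked by Ne1; h2: attacked by Nf1.
Legal moves for Black: none.
Not in check and no legal moves → stalemate.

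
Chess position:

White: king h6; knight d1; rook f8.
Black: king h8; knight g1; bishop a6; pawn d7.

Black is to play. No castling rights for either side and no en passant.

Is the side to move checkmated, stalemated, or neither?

checkmate

Black to move; black king on h8.
In check: yes, from the white rook on f8.
King squares — g7: attacked by Kh6; h7: attacked by Kh6; g8: attacked by Rf8.
Legal moves for Black: none.
In check with no legal moves → checkmate.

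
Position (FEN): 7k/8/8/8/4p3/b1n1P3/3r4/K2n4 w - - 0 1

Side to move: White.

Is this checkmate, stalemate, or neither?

stalemate

White to move; white king on a1.
In check: no.
King squares — b1: attacked by Nc3; a2: attacked by Rd2; b2: attacked by Nd1.
Legal moves for White: none.
Not in check and no legal moves → stalemate.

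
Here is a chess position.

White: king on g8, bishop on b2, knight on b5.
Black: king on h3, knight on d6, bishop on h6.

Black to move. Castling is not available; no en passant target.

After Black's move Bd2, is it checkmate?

After Bd2: white king on g8; in check: no.
White is not in check, so this cannot be checkmate.

no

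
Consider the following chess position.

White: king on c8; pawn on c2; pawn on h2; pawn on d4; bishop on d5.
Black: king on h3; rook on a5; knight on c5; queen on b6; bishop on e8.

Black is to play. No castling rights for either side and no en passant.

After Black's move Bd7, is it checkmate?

yes

After Bd7: white king on c8; in check: yes, from the black bishop on d7.
King squares — b7: attacked by Nc5; c7: attacked by Qb6; d7: attacked by Nc5; b8: attacked by Qb6; d8: attacked by Qb6.
White has no legal moves → checkmate.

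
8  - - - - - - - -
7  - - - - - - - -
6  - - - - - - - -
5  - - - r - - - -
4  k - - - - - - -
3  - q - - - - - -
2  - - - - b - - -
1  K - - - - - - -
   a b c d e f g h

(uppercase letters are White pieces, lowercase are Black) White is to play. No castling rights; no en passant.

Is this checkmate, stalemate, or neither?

stalemate

White to move; white king on a1.
In check: no.
King squares — b1: attacked by Qb3; a2: attacked by Qb3; b2: attacked by Qb3.
Legal moves for White: none.
Not in check and no legal moves → stalemate.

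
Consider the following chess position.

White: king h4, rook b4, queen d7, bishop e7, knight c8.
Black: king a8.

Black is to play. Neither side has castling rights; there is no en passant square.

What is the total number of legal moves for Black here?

Black to move; king on a8.
In check: no.
Legal moves: none.
Count: 0.

0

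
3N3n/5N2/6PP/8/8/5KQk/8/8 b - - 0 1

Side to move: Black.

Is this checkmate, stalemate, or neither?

checkmate

Black to move; black king on h3.
In check: yes, from the white queen on g3.
King squares — g2: attacked by Kf3; h2: attacked by Qg3; g3: attacked by Kf3; g4: attacked by Kf3; h4: attacked by Qg3.
Legal moves for Black: none.
In check with no legal moves → checkmate.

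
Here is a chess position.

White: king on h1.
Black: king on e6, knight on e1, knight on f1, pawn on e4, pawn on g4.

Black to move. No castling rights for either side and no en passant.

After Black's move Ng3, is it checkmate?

After Ng3: white king on h1; in check: yes, from the black knight on g3.
White has 2 legal replies: Kh2, Kg1.
In check but a legal move exists → not checkmate.

no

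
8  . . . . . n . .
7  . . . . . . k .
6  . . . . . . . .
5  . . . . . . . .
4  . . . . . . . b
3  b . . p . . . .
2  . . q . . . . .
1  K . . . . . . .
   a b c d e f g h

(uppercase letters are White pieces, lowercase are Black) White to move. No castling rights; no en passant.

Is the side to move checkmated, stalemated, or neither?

stalemate

White to move; white king on a1.
In check: no.
King squares — b1: attacked by Qc2; a2: attacked by Qc2; b2: attacked by Qc2.
Legal moves for White: none.
Not in check and no legal moves → stalemate.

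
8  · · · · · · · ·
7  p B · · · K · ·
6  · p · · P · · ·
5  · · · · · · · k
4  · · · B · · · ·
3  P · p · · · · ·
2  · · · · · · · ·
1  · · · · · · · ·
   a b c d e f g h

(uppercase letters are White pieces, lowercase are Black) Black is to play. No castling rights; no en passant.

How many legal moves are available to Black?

8

Black to move; king on h5.
In check: no.
Legal moves: Kh6, Kg5, Kh4, Kg4, a6, b5, c2, a5.
Count: 8.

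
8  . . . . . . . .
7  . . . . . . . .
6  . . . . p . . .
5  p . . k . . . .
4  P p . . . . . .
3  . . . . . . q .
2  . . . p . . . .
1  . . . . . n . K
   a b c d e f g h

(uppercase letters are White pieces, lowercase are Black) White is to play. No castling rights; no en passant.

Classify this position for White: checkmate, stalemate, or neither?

stalemate

White to move; white king on h1.
In check: no.
King squares — g1: attacked by Qg3; g2: attacked by Qg3; h2: attacked by Nf1.
Legal moves for White: none.
Not in check and no legal moves → stalemate.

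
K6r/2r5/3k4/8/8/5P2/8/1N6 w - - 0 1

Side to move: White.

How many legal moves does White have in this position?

0

White to move; king on a8.
In check: yes, from the black rook on h8.
Legal moves: none.
Count: 0.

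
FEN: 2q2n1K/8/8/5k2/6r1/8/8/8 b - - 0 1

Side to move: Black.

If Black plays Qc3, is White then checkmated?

yes

After Qc3: white king on h8; in check: yes, from the black queen on c3.
King squares — g7: attacked by Qc3; h7: attacked by Nf8; g8: attacked by Rg4.
White has no legal moves → checkmate.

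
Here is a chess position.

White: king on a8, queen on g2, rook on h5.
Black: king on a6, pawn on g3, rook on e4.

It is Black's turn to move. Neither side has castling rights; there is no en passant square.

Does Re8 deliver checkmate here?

After Re8: white king on a8; in check: yes, from the black rook on e8.
King squares — a7: attacked by Ka6; b7: attacked by Ka6; b8: attacked by Re8.
White has no legal moves → checkmate.

yes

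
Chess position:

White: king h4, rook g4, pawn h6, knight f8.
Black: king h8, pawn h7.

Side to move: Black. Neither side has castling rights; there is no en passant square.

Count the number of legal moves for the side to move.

0

Black to move; king on h8.
In check: no.
Legal moves: none.
Count: 0.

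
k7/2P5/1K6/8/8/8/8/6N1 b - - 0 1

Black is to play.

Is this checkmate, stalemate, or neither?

stalemate

Black to move; black king on a8.
In check: no.
King squares — a7: attacked by Kb6; b7: attacked by Kb6; b8: attacked by Pc7.
Legal moves for Black: none.
Not in check and no legal moves → stalemate.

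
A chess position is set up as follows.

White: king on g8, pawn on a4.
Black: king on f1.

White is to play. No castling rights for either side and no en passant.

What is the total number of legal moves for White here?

6

White to move; king on g8.
In check: no.
Legal moves: Kh8, Kf8, Kh7, Kg7, Kf7, a5.
Count: 6.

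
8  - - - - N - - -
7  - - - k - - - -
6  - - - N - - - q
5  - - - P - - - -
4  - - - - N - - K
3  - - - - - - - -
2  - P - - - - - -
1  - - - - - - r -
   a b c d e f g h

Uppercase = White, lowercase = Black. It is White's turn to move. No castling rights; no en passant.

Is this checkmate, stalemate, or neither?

checkmate

White to move; white king on h4.
In check: yes, from the black queen on h6.
King squares — g3: attacked by Rg1; h3: attacked by Qh6; g4: attacked by Rg1; g5: attacked by Rg1; h5: attacked by Qh6.
Legal moves for White: none.
In check with no legal moves → checkmate.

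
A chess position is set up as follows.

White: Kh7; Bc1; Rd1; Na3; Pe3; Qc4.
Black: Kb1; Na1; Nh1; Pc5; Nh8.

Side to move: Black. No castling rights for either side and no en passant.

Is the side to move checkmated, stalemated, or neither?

Black to move; black king on b1.
In check: yes, from the white knight on a3.
King squares — a1: own knight; c1: attacked by Rd1; a2: attacked by Qc4; b2: attacked by Bc1; c2: attacked by Na3.
Legal moves for Black: none.
In check with no legal moves → checkmate.

checkmate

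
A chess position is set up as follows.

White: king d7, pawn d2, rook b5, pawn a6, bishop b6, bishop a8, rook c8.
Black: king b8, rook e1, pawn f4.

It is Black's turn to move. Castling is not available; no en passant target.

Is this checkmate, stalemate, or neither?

checkmate

Black to move; black king on b8.
In check: yes, from the white rook on c8.
King squares — a7: attacked by Bb6; b7: attacked by Pa6; c7: attacked by Bb6; a8: attacked by Rc8; c8: attacked by Kd7.
Legal moves for Black: none.
In check with no legal moves → checkmate.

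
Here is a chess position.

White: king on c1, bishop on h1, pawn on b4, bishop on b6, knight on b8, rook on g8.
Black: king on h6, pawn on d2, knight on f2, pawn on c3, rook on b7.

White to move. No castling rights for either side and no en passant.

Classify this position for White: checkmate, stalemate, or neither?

neither

White to move; white king on c1.
In check: yes, from the black pawn on d2.
Legal moves for White: Kc2, Kb1.
White is in check but has 2 legal moves → neither.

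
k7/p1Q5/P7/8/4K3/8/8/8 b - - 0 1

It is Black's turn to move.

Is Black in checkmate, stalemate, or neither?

Black to move; black king on a8.
In check: no.
King squares — a7: own pawn; b7: attacked by Pa6; b8: attacked by Qc7.
Legal moves for Black: none.
Not in check and no legal moves → stalemate.

stalemate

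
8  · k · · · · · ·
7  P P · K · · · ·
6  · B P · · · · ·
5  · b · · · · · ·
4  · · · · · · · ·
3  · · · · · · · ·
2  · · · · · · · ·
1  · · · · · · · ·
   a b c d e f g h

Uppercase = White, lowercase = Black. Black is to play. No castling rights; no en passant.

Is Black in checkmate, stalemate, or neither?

Black to move; black king on b8.
In check: yes, from the white pawn on a7.
King squares — a7: attacked by Bb6; b7: attacked by Pc6; c7: attacked by Bb6; a8: attacked by Pb7; c8: attacked by Pb7.
Legal moves for Black: none.
In check with no legal moves → checkmate.

checkmate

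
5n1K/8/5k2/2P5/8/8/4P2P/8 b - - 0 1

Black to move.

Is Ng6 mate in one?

After Ng6: white king on h8; in check: yes, from the black knight on g6.
White has 2 legal replies: Kg8, Kh7.
In check but a legal move exists → not checkmate.

no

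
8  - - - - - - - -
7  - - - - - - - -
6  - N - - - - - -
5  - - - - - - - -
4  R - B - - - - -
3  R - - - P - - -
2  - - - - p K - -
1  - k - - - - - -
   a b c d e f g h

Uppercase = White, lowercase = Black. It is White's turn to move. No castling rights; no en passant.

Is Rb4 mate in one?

After Rb4: black king on b1; in check: yes, from the white rook on b4.
Black has 2 legal replies: Kc2, Kc1.
In check but a legal move exists → not checkmate.

no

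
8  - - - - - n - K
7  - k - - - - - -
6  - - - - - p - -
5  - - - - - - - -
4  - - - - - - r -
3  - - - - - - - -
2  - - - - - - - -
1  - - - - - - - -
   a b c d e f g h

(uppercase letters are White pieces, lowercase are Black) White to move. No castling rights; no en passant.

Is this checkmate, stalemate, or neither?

White to move; white king on h8.
In check: no.
King squares — g7: attacked by Rg4; h7: attacked by Nf8; g8: attacked by Rg4.
Legal moves for White: none.
Not in check and no legal moves → stalemate.

stalemate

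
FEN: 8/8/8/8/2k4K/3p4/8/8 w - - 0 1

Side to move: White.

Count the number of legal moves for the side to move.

5

White to move; king on h4.
In check: no.
Legal moves: Kh5, Kg5, Kg4, Kh3, Kg3.
Count: 5.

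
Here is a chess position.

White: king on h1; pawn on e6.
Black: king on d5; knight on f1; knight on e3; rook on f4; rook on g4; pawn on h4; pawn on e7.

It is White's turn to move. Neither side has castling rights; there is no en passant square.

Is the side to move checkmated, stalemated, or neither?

stalemate

White to move; white king on h1.
In check: no.
King squares — g1: attacked by Rg4; g2: attacked by Ne3; h2: attacked by Nf1.
Legal moves for White: none.
Not in check and no legal moves → stalemate.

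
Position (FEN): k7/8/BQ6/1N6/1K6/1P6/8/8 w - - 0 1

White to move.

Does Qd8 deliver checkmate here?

After Qd8: black king on a8; in check: yes, from the white queen on d8.
King squares — a7: attacked by Nb5; b7: attacked by Ba6; b8: attacked by Qd8.
Black has no legal moves → checkmate.

yes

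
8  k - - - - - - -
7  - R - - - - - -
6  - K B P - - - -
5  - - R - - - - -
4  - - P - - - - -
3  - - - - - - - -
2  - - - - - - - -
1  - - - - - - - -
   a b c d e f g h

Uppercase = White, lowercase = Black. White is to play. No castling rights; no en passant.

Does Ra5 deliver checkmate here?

After Ra5: black king on a8; in check: yes, from the white rook on a5.
King squares — a7: attacked by Ra5; b7: attacked by Kb6; b8: attacked by Rb7.
Black has no legal moves → checkmate.

yes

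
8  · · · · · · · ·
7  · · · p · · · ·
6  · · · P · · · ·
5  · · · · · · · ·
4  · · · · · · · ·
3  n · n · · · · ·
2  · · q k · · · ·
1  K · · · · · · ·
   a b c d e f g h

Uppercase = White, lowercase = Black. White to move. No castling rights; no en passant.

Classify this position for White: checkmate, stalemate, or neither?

White to move; white king on a1.
In check: no.
King squares — b1: attacked by Qc2; a2: attacked by Qc2; b2: attacked by Qc2.
Legal moves for White: none.
Not in check and no legal moves → stalemate.

stalemate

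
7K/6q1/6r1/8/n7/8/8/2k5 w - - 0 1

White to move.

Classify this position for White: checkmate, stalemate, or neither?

checkmate

White to move; white king on h8.
In check: yes, from the black queen on g7.
King squares — g7: attacked by Rg6; h7: attacked by Qg7; g8: attacked by Qg7.
Legal moves for White: none.
In check with no legal moves → checkmate.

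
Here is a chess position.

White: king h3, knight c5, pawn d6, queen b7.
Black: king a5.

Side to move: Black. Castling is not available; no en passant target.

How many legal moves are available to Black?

Black to move; king on a5.
In check: no.
Legal moves: none.
Count: 0.

0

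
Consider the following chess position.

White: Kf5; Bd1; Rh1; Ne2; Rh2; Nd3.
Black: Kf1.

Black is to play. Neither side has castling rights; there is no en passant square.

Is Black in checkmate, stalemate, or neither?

Black to move; black king on f1.
In check: yes, from the white rook on h1.
King squares — e1: attacked by Rh1; g1: attacked by Rh1; e2: attacked by Bd1; f2: attacked by Rh2; g2: attacked by Rh2.
Legal moves for Black: none.
In check with no legal moves → checkmate.

checkmate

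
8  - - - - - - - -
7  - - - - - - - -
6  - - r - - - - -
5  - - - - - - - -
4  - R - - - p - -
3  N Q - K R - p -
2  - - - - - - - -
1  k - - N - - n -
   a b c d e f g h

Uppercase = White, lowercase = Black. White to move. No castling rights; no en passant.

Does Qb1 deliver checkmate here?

After Qb1: black king on a1; in check: yes, from the white queen on b1.
King squares — b1: attacked by Na3; a2: attacked by Qb1; b2: attacked by Qb1.
Black has no legal moves → checkmate.

yes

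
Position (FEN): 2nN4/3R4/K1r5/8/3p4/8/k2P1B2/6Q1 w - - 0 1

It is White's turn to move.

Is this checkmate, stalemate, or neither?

neither

White to move; white king on a6.
In check: yes, from the black rook on c6.
Legal moves for White: Kb7, Kb5, Ka5, Nxc6.
White is in check but has 4 legal moves → neither.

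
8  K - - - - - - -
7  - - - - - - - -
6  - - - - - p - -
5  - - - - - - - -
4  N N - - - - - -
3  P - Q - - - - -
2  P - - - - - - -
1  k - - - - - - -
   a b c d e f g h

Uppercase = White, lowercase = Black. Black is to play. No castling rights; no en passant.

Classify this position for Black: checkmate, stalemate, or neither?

neither

Black to move; black king on a1.
In check: yes, from the white queen on c3.
Legal moves for Black: Kb1.
Black is in check but has 1 legal move → neither.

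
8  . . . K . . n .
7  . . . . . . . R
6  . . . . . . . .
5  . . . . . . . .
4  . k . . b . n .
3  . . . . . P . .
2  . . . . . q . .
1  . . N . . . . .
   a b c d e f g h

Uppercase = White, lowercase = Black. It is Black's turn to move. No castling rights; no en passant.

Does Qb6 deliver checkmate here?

no

After Qb6: white king on d8; in check: yes, from the black queen on b6.
White has 4 legal replies: Ke8, Kc8, Kd7, Rc7.
In check but a legal move exists → not checkmate.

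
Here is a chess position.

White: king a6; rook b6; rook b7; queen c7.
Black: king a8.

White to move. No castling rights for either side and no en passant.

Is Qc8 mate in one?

yes

After Qc8: black king on a8; in check: yes, from the white queen on c8.
King squares — a7: attacked by Ka6; b7: attacked by Ka6; b8: attacked by Rb7.
Black has no legal moves → checkmate.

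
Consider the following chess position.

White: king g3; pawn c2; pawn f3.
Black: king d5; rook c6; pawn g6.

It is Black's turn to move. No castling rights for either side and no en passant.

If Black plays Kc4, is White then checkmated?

no

After Kc4: white king on g3; in check: no.
White is not in check, so this cannot be checkmate.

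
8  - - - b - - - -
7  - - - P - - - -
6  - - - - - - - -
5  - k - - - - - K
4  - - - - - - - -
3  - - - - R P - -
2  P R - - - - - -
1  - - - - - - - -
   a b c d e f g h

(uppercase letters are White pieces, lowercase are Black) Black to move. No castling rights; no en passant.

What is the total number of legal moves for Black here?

Black to move; king on b5.
In check: yes, from the white rook on b2.
Legal moves: Kc6, Ka6, Kc5, Ka5, Kc4, Ka4.
Count: 6.

6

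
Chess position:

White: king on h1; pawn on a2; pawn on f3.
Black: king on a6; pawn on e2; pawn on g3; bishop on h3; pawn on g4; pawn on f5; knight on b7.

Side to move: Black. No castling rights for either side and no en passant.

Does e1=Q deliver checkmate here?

After e1=Q: white king on h1; in check: yes, from the black queen on e1.
King squares — g1: attacked by Qe1; g2: attacked by Bh3; h2: attacked by Pg3.
White has no legal moves → checkmate.

yes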